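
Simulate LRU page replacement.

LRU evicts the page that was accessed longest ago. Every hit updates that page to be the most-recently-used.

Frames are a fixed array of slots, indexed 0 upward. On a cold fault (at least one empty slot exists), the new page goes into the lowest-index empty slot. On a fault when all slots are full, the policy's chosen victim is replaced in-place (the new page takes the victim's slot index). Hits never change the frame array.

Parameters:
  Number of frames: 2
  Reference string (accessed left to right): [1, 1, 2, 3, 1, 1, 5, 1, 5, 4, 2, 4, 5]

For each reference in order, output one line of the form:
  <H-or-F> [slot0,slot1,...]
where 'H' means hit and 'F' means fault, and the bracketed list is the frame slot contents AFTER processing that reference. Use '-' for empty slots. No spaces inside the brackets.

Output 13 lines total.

F [1,-]
H [1,-]
F [1,2]
F [3,2]
F [3,1]
H [3,1]
F [5,1]
H [5,1]
H [5,1]
F [5,4]
F [2,4]
H [2,4]
F [5,4]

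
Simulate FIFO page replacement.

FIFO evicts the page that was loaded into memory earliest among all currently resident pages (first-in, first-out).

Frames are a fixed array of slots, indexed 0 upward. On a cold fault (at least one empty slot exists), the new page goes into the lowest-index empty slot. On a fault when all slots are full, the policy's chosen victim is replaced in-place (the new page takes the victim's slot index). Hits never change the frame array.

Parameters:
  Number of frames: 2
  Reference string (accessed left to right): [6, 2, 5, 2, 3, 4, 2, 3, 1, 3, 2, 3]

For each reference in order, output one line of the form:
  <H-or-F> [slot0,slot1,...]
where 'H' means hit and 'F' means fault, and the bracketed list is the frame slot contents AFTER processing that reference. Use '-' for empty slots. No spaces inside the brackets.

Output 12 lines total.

F [6,-]
F [6,2]
F [5,2]
H [5,2]
F [5,3]
F [4,3]
F [4,2]
F [3,2]
F [3,1]
H [3,1]
F [2,1]
F [2,3]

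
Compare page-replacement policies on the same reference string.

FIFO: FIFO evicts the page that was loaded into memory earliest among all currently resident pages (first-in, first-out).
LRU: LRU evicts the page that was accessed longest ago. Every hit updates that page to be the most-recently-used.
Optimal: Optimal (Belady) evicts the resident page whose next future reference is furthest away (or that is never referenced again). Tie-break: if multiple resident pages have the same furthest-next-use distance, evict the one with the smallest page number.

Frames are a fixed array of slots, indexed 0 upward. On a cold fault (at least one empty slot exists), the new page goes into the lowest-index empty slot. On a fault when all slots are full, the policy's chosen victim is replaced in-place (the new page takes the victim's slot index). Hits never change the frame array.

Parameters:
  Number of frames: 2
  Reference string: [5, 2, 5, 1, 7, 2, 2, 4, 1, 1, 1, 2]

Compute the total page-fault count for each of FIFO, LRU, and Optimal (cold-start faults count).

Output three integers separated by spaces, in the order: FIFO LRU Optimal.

Answer: 8 8 6

Derivation:
--- FIFO ---
  step 0: ref 5 -> FAULT, frames=[5,-] (faults so far: 1)
  step 1: ref 2 -> FAULT, frames=[5,2] (faults so far: 2)
  step 2: ref 5 -> HIT, frames=[5,2] (faults so far: 2)
  step 3: ref 1 -> FAULT, evict 5, frames=[1,2] (faults so far: 3)
  step 4: ref 7 -> FAULT, evict 2, frames=[1,7] (faults so far: 4)
  step 5: ref 2 -> FAULT, evict 1, frames=[2,7] (faults so far: 5)
  step 6: ref 2 -> HIT, frames=[2,7] (faults so far: 5)
  step 7: ref 4 -> FAULT, evict 7, frames=[2,4] (faults so far: 6)
  step 8: ref 1 -> FAULT, evict 2, frames=[1,4] (faults so far: 7)
  step 9: ref 1 -> HIT, frames=[1,4] (faults so far: 7)
  step 10: ref 1 -> HIT, frames=[1,4] (faults so far: 7)
  step 11: ref 2 -> FAULT, evict 4, frames=[1,2] (faults so far: 8)
  FIFO total faults: 8
--- LRU ---
  step 0: ref 5 -> FAULT, frames=[5,-] (faults so far: 1)
  step 1: ref 2 -> FAULT, frames=[5,2] (faults so far: 2)
  step 2: ref 5 -> HIT, frames=[5,2] (faults so far: 2)
  step 3: ref 1 -> FAULT, evict 2, frames=[5,1] (faults so far: 3)
  step 4: ref 7 -> FAULT, evict 5, frames=[7,1] (faults so far: 4)
  step 5: ref 2 -> FAULT, evict 1, frames=[7,2] (faults so far: 5)
  step 6: ref 2 -> HIT, frames=[7,2] (faults so far: 5)
  step 7: ref 4 -> FAULT, evict 7, frames=[4,2] (faults so far: 6)
  step 8: ref 1 -> FAULT, evict 2, frames=[4,1] (faults so far: 7)
  step 9: ref 1 -> HIT, frames=[4,1] (faults so far: 7)
  step 10: ref 1 -> HIT, frames=[4,1] (faults so far: 7)
  step 11: ref 2 -> FAULT, evict 4, frames=[2,1] (faults so far: 8)
  LRU total faults: 8
--- Optimal ---
  step 0: ref 5 -> FAULT, frames=[5,-] (faults so far: 1)
  step 1: ref 2 -> FAULT, frames=[5,2] (faults so far: 2)
  step 2: ref 5 -> HIT, frames=[5,2] (faults so far: 2)
  step 3: ref 1 -> FAULT, evict 5, frames=[1,2] (faults so far: 3)
  step 4: ref 7 -> FAULT, evict 1, frames=[7,2] (faults so far: 4)
  step 5: ref 2 -> HIT, frames=[7,2] (faults so far: 4)
  step 6: ref 2 -> HIT, frames=[7,2] (faults so far: 4)
  step 7: ref 4 -> FAULT, evict 7, frames=[4,2] (faults so far: 5)
  step 8: ref 1 -> FAULT, evict 4, frames=[1,2] (faults so far: 6)
  step 9: ref 1 -> HIT, frames=[1,2] (faults so far: 6)
  step 10: ref 1 -> HIT, frames=[1,2] (faults so far: 6)
  step 11: ref 2 -> HIT, frames=[1,2] (faults so far: 6)
  Optimal total faults: 6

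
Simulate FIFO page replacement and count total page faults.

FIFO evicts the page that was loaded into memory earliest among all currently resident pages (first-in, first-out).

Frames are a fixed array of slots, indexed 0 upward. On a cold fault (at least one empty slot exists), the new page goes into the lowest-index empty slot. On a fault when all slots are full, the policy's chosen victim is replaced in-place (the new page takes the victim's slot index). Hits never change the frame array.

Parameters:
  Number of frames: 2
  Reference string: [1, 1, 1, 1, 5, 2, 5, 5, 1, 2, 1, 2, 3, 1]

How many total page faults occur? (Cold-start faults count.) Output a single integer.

Answer: 5

Derivation:
Step 0: ref 1 → FAULT, frames=[1,-]
Step 1: ref 1 → HIT, frames=[1,-]
Step 2: ref 1 → HIT, frames=[1,-]
Step 3: ref 1 → HIT, frames=[1,-]
Step 4: ref 5 → FAULT, frames=[1,5]
Step 5: ref 2 → FAULT (evict 1), frames=[2,5]
Step 6: ref 5 → HIT, frames=[2,5]
Step 7: ref 5 → HIT, frames=[2,5]
Step 8: ref 1 → FAULT (evict 5), frames=[2,1]
Step 9: ref 2 → HIT, frames=[2,1]
Step 10: ref 1 → HIT, frames=[2,1]
Step 11: ref 2 → HIT, frames=[2,1]
Step 12: ref 3 → FAULT (evict 2), frames=[3,1]
Step 13: ref 1 → HIT, frames=[3,1]
Total faults: 5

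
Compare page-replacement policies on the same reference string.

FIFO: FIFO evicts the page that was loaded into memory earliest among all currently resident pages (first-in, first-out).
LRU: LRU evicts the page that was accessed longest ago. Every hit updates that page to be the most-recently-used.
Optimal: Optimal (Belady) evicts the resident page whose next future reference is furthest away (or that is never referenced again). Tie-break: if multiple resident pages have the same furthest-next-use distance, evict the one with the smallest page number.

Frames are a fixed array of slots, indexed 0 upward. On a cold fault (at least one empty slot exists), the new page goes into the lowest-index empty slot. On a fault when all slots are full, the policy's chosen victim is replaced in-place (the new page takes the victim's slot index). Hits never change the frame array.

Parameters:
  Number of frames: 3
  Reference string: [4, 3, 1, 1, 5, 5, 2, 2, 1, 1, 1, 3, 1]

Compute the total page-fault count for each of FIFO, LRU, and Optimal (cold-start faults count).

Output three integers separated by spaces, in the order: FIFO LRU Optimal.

--- FIFO ---
  step 0: ref 4 -> FAULT, frames=[4,-,-] (faults so far: 1)
  step 1: ref 3 -> FAULT, frames=[4,3,-] (faults so far: 2)
  step 2: ref 1 -> FAULT, frames=[4,3,1] (faults so far: 3)
  step 3: ref 1 -> HIT, frames=[4,3,1] (faults so far: 3)
  step 4: ref 5 -> FAULT, evict 4, frames=[5,3,1] (faults so far: 4)
  step 5: ref 5 -> HIT, frames=[5,3,1] (faults so far: 4)
  step 6: ref 2 -> FAULT, evict 3, frames=[5,2,1] (faults so far: 5)
  step 7: ref 2 -> HIT, frames=[5,2,1] (faults so far: 5)
  step 8: ref 1 -> HIT, frames=[5,2,1] (faults so far: 5)
  step 9: ref 1 -> HIT, frames=[5,2,1] (faults so far: 5)
  step 10: ref 1 -> HIT, frames=[5,2,1] (faults so far: 5)
  step 11: ref 3 -> FAULT, evict 1, frames=[5,2,3] (faults so far: 6)
  step 12: ref 1 -> FAULT, evict 5, frames=[1,2,3] (faults so far: 7)
  FIFO total faults: 7
--- LRU ---
  step 0: ref 4 -> FAULT, frames=[4,-,-] (faults so far: 1)
  step 1: ref 3 -> FAULT, frames=[4,3,-] (faults so far: 2)
  step 2: ref 1 -> FAULT, frames=[4,3,1] (faults so far: 3)
  step 3: ref 1 -> HIT, frames=[4,3,1] (faults so far: 3)
  step 4: ref 5 -> FAULT, evict 4, frames=[5,3,1] (faults so far: 4)
  step 5: ref 5 -> HIT, frames=[5,3,1] (faults so far: 4)
  step 6: ref 2 -> FAULT, evict 3, frames=[5,2,1] (faults so far: 5)
  step 7: ref 2 -> HIT, frames=[5,2,1] (faults so far: 5)
  step 8: ref 1 -> HIT, frames=[5,2,1] (faults so far: 5)
  step 9: ref 1 -> HIT, frames=[5,2,1] (faults so far: 5)
  step 10: ref 1 -> HIT, frames=[5,2,1] (faults so far: 5)
  step 11: ref 3 -> FAULT, evict 5, frames=[3,2,1] (faults so far: 6)
  step 12: ref 1 -> HIT, frames=[3,2,1] (faults so far: 6)
  LRU total faults: 6
--- Optimal ---
  step 0: ref 4 -> FAULT, frames=[4,-,-] (faults so far: 1)
  step 1: ref 3 -> FAULT, frames=[4,3,-] (faults so far: 2)
  step 2: ref 1 -> FAULT, frames=[4,3,1] (faults so far: 3)
  step 3: ref 1 -> HIT, frames=[4,3,1] (faults so far: 3)
  step 4: ref 5 -> FAULT, evict 4, frames=[5,3,1] (faults so far: 4)
  step 5: ref 5 -> HIT, frames=[5,3,1] (faults so far: 4)
  step 6: ref 2 -> FAULT, evict 5, frames=[2,3,1] (faults so far: 5)
  step 7: ref 2 -> HIT, frames=[2,3,1] (faults so far: 5)
  step 8: ref 1 -> HIT, frames=[2,3,1] (faults so far: 5)
  step 9: ref 1 -> HIT, frames=[2,3,1] (faults so far: 5)
  step 10: ref 1 -> HIT, frames=[2,3,1] (faults so far: 5)
  step 11: ref 3 -> HIT, frames=[2,3,1] (faults so far: 5)
  step 12: ref 1 -> HIT, frames=[2,3,1] (faults so far: 5)
  Optimal total faults: 5

Answer: 7 6 5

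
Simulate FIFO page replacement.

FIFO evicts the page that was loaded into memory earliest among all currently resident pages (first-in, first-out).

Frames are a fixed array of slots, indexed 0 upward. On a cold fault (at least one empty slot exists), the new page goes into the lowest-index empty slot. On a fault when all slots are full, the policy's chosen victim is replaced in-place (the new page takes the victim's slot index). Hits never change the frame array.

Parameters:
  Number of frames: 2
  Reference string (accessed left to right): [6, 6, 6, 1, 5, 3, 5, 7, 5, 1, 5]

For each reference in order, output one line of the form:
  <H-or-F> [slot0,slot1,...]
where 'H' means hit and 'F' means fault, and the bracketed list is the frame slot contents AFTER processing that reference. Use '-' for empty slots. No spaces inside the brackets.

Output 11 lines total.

F [6,-]
H [6,-]
H [6,-]
F [6,1]
F [5,1]
F [5,3]
H [5,3]
F [7,3]
F [7,5]
F [1,5]
H [1,5]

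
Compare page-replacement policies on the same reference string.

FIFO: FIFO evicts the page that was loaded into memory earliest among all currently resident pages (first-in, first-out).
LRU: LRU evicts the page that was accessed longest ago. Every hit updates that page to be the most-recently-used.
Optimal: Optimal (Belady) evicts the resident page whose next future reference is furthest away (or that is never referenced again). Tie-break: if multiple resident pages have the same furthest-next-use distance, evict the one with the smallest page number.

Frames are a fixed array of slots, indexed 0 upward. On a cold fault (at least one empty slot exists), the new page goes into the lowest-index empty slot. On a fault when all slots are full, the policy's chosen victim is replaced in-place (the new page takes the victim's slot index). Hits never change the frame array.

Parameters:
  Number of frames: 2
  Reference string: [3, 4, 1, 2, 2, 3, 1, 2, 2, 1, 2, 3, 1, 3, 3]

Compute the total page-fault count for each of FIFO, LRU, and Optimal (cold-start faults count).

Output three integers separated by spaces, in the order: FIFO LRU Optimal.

Answer: 9 9 6

Derivation:
--- FIFO ---
  step 0: ref 3 -> FAULT, frames=[3,-] (faults so far: 1)
  step 1: ref 4 -> FAULT, frames=[3,4] (faults so far: 2)
  step 2: ref 1 -> FAULT, evict 3, frames=[1,4] (faults so far: 3)
  step 3: ref 2 -> FAULT, evict 4, frames=[1,2] (faults so far: 4)
  step 4: ref 2 -> HIT, frames=[1,2] (faults so far: 4)
  step 5: ref 3 -> FAULT, evict 1, frames=[3,2] (faults so far: 5)
  step 6: ref 1 -> FAULT, evict 2, frames=[3,1] (faults so far: 6)
  step 7: ref 2 -> FAULT, evict 3, frames=[2,1] (faults so far: 7)
  step 8: ref 2 -> HIT, frames=[2,1] (faults so far: 7)
  step 9: ref 1 -> HIT, frames=[2,1] (faults so far: 7)
  step 10: ref 2 -> HIT, frames=[2,1] (faults so far: 7)
  step 11: ref 3 -> FAULT, evict 1, frames=[2,3] (faults so far: 8)
  step 12: ref 1 -> FAULT, evict 2, frames=[1,3] (faults so far: 9)
  step 13: ref 3 -> HIT, frames=[1,3] (faults so far: 9)
  step 14: ref 3 -> HIT, frames=[1,3] (faults so far: 9)
  FIFO total faults: 9
--- LRU ---
  step 0: ref 3 -> FAULT, frames=[3,-] (faults so far: 1)
  step 1: ref 4 -> FAULT, frames=[3,4] (faults so far: 2)
  step 2: ref 1 -> FAULT, evict 3, frames=[1,4] (faults so far: 3)
  step 3: ref 2 -> FAULT, evict 4, frames=[1,2] (faults so far: 4)
  step 4: ref 2 -> HIT, frames=[1,2] (faults so far: 4)
  step 5: ref 3 -> FAULT, evict 1, frames=[3,2] (faults so far: 5)
  step 6: ref 1 -> FAULT, evict 2, frames=[3,1] (faults so far: 6)
  step 7: ref 2 -> FAULT, evict 3, frames=[2,1] (faults so far: 7)
  step 8: ref 2 -> HIT, frames=[2,1] (faults so far: 7)
  step 9: ref 1 -> HIT, frames=[2,1] (faults so far: 7)
  step 10: ref 2 -> HIT, frames=[2,1] (faults so far: 7)
  step 11: ref 3 -> FAULT, evict 1, frames=[2,3] (faults so far: 8)
  step 12: ref 1 -> FAULT, evict 2, frames=[1,3] (faults so far: 9)
  step 13: ref 3 -> HIT, frames=[1,3] (faults so far: 9)
  step 14: ref 3 -> HIT, frames=[1,3] (faults so far: 9)
  LRU total faults: 9
--- Optimal ---
  step 0: ref 3 -> FAULT, frames=[3,-] (faults so far: 1)
  step 1: ref 4 -> FAULT, frames=[3,4] (faults so far: 2)
  step 2: ref 1 -> FAULT, evict 4, frames=[3,1] (faults so far: 3)
  step 3: ref 2 -> FAULT, evict 1, frames=[3,2] (faults so far: 4)
  step 4: ref 2 -> HIT, frames=[3,2] (faults so far: 4)
  step 5: ref 3 -> HIT, frames=[3,2] (faults so far: 4)
  step 6: ref 1 -> FAULT, evict 3, frames=[1,2] (faults so far: 5)
  step 7: ref 2 -> HIT, frames=[1,2] (faults so far: 5)
  step 8: ref 2 -> HIT, frames=[1,2] (faults so far: 5)
  step 9: ref 1 -> HIT, frames=[1,2] (faults so far: 5)
  step 10: ref 2 -> HIT, frames=[1,2] (faults so far: 5)
  step 11: ref 3 -> FAULT, evict 2, frames=[1,3] (faults so far: 6)
  step 12: ref 1 -> HIT, frames=[1,3] (faults so far: 6)
  step 13: ref 3 -> HIT, frames=[1,3] (faults so far: 6)
  step 14: ref 3 -> HIT, frames=[1,3] (faults so far: 6)
  Optimal total faults: 6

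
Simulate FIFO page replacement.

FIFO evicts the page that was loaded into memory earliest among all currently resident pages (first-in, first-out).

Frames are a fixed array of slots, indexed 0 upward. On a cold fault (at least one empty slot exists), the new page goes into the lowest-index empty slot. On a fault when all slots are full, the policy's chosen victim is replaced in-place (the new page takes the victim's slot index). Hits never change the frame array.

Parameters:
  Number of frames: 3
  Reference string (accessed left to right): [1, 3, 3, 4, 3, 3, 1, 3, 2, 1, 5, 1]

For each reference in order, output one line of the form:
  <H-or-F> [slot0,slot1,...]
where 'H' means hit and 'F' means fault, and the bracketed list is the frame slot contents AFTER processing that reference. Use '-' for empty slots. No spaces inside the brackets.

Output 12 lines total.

F [1,-,-]
F [1,3,-]
H [1,3,-]
F [1,3,4]
H [1,3,4]
H [1,3,4]
H [1,3,4]
H [1,3,4]
F [2,3,4]
F [2,1,4]
F [2,1,5]
H [2,1,5]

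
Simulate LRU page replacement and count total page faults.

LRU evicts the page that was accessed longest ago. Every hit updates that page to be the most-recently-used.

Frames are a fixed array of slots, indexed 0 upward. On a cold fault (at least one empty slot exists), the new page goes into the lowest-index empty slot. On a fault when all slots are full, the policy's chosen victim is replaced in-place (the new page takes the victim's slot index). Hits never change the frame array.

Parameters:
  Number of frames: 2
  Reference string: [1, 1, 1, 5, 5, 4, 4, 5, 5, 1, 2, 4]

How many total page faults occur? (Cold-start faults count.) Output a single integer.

Answer: 6

Derivation:
Step 0: ref 1 → FAULT, frames=[1,-]
Step 1: ref 1 → HIT, frames=[1,-]
Step 2: ref 1 → HIT, frames=[1,-]
Step 3: ref 5 → FAULT, frames=[1,5]
Step 4: ref 5 → HIT, frames=[1,5]
Step 5: ref 4 → FAULT (evict 1), frames=[4,5]
Step 6: ref 4 → HIT, frames=[4,5]
Step 7: ref 5 → HIT, frames=[4,5]
Step 8: ref 5 → HIT, frames=[4,5]
Step 9: ref 1 → FAULT (evict 4), frames=[1,5]
Step 10: ref 2 → FAULT (evict 5), frames=[1,2]
Step 11: ref 4 → FAULT (evict 1), frames=[4,2]
Total faults: 6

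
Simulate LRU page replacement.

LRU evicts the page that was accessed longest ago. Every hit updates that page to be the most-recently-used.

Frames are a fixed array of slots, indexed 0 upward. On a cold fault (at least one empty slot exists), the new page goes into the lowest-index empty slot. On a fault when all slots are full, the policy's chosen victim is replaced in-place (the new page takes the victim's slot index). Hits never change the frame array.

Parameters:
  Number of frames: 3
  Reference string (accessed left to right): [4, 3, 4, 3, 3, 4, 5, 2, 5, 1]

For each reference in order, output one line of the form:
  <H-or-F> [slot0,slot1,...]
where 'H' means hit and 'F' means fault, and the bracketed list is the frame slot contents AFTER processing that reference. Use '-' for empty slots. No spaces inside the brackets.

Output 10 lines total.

F [4,-,-]
F [4,3,-]
H [4,3,-]
H [4,3,-]
H [4,3,-]
H [4,3,-]
F [4,3,5]
F [4,2,5]
H [4,2,5]
F [1,2,5]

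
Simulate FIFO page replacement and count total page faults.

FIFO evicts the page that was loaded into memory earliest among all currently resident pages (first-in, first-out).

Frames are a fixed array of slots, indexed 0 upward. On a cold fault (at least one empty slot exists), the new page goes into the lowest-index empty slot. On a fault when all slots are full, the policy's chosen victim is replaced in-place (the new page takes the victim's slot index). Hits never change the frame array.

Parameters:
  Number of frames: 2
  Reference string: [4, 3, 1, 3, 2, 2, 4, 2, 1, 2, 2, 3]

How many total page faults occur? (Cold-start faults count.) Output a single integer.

Answer: 8

Derivation:
Step 0: ref 4 → FAULT, frames=[4,-]
Step 1: ref 3 → FAULT, frames=[4,3]
Step 2: ref 1 → FAULT (evict 4), frames=[1,3]
Step 3: ref 3 → HIT, frames=[1,3]
Step 4: ref 2 → FAULT (evict 3), frames=[1,2]
Step 5: ref 2 → HIT, frames=[1,2]
Step 6: ref 4 → FAULT (evict 1), frames=[4,2]
Step 7: ref 2 → HIT, frames=[4,2]
Step 8: ref 1 → FAULT (evict 2), frames=[4,1]
Step 9: ref 2 → FAULT (evict 4), frames=[2,1]
Step 10: ref 2 → HIT, frames=[2,1]
Step 11: ref 3 → FAULT (evict 1), frames=[2,3]
Total faults: 8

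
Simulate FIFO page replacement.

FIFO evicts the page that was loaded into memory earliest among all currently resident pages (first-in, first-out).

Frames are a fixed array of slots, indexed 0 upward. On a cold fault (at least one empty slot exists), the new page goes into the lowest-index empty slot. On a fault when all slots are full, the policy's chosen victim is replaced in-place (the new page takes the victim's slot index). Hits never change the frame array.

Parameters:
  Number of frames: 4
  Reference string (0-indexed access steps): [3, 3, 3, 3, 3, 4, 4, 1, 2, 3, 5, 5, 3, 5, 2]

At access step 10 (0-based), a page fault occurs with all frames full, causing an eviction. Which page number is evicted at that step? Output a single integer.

Answer: 3

Derivation:
Step 0: ref 3 -> FAULT, frames=[3,-,-,-]
Step 1: ref 3 -> HIT, frames=[3,-,-,-]
Step 2: ref 3 -> HIT, frames=[3,-,-,-]
Step 3: ref 3 -> HIT, frames=[3,-,-,-]
Step 4: ref 3 -> HIT, frames=[3,-,-,-]
Step 5: ref 4 -> FAULT, frames=[3,4,-,-]
Step 6: ref 4 -> HIT, frames=[3,4,-,-]
Step 7: ref 1 -> FAULT, frames=[3,4,1,-]
Step 8: ref 2 -> FAULT, frames=[3,4,1,2]
Step 9: ref 3 -> HIT, frames=[3,4,1,2]
Step 10: ref 5 -> FAULT, evict 3, frames=[5,4,1,2]
At step 10: evicted page 3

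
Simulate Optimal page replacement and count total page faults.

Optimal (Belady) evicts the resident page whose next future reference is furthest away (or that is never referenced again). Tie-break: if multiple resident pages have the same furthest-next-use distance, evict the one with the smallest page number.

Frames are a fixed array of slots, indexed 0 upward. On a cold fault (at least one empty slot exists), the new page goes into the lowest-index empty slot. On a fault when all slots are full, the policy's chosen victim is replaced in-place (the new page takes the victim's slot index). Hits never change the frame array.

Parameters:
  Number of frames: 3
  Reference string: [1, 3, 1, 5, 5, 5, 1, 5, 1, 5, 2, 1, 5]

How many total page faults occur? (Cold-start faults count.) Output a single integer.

Answer: 4

Derivation:
Step 0: ref 1 → FAULT, frames=[1,-,-]
Step 1: ref 3 → FAULT, frames=[1,3,-]
Step 2: ref 1 → HIT, frames=[1,3,-]
Step 3: ref 5 → FAULT, frames=[1,3,5]
Step 4: ref 5 → HIT, frames=[1,3,5]
Step 5: ref 5 → HIT, frames=[1,3,5]
Step 6: ref 1 → HIT, frames=[1,3,5]
Step 7: ref 5 → HIT, frames=[1,3,5]
Step 8: ref 1 → HIT, frames=[1,3,5]
Step 9: ref 5 → HIT, frames=[1,3,5]
Step 10: ref 2 → FAULT (evict 3), frames=[1,2,5]
Step 11: ref 1 → HIT, frames=[1,2,5]
Step 12: ref 5 → HIT, frames=[1,2,5]
Total faults: 4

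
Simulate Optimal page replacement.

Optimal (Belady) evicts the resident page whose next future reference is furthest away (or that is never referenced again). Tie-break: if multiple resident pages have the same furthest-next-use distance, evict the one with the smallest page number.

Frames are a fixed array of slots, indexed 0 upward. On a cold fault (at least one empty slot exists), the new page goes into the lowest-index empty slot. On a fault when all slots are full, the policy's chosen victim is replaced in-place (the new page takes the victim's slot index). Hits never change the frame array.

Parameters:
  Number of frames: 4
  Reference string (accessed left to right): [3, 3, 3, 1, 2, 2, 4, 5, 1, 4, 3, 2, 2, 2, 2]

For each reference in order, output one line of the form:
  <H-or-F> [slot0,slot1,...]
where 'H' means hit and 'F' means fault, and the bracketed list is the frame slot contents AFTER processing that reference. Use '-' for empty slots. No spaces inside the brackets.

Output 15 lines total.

F [3,-,-,-]
H [3,-,-,-]
H [3,-,-,-]
F [3,1,-,-]
F [3,1,2,-]
H [3,1,2,-]
F [3,1,2,4]
F [3,1,5,4]
H [3,1,5,4]
H [3,1,5,4]
H [3,1,5,4]
F [3,2,5,4]
H [3,2,5,4]
H [3,2,5,4]
H [3,2,5,4]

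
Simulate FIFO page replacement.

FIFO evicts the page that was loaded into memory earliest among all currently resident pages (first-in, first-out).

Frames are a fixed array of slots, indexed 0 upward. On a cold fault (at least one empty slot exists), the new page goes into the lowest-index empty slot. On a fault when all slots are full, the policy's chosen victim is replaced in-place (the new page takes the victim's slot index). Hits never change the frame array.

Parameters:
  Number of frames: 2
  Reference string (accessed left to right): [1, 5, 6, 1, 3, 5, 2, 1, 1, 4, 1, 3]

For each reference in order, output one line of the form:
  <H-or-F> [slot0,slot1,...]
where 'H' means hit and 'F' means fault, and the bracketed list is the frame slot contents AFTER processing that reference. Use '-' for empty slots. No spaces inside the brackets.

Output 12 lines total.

F [1,-]
F [1,5]
F [6,5]
F [6,1]
F [3,1]
F [3,5]
F [2,5]
F [2,1]
H [2,1]
F [4,1]
H [4,1]
F [4,3]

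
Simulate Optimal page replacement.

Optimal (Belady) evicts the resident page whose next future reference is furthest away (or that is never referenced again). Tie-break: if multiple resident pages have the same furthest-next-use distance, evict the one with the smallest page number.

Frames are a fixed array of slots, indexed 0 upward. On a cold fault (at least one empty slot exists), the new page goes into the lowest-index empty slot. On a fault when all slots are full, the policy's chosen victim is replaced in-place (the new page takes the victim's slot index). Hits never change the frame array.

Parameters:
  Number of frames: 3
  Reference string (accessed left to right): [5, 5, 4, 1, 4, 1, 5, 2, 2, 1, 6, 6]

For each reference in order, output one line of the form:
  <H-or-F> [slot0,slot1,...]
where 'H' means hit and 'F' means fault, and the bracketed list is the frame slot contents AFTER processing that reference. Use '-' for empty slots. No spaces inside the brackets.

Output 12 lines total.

F [5,-,-]
H [5,-,-]
F [5,4,-]
F [5,4,1]
H [5,4,1]
H [5,4,1]
H [5,4,1]
F [5,2,1]
H [5,2,1]
H [5,2,1]
F [5,2,6]
H [5,2,6]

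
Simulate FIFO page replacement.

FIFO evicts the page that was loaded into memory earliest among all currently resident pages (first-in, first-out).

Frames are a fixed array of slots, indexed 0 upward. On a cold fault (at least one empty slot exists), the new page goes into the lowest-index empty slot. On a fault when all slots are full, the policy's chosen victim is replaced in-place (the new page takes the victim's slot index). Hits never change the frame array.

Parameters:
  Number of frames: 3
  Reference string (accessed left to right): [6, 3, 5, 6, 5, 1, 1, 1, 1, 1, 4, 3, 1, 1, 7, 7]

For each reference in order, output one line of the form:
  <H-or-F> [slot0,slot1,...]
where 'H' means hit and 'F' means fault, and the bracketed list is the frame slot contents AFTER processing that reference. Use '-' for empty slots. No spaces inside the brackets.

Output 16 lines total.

F [6,-,-]
F [6,3,-]
F [6,3,5]
H [6,3,5]
H [6,3,5]
F [1,3,5]
H [1,3,5]
H [1,3,5]
H [1,3,5]
H [1,3,5]
F [1,4,5]
F [1,4,3]
H [1,4,3]
H [1,4,3]
F [7,4,3]
H [7,4,3]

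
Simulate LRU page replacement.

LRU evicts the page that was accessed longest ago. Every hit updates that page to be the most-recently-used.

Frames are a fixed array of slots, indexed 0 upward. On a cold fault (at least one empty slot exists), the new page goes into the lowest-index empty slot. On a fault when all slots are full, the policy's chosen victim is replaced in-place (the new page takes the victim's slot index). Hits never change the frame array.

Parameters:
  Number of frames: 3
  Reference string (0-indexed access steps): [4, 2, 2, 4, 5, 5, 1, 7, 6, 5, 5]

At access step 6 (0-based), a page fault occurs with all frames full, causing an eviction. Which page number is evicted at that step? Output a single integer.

Step 0: ref 4 -> FAULT, frames=[4,-,-]
Step 1: ref 2 -> FAULT, frames=[4,2,-]
Step 2: ref 2 -> HIT, frames=[4,2,-]
Step 3: ref 4 -> HIT, frames=[4,2,-]
Step 4: ref 5 -> FAULT, frames=[4,2,5]
Step 5: ref 5 -> HIT, frames=[4,2,5]
Step 6: ref 1 -> FAULT, evict 2, frames=[4,1,5]
At step 6: evicted page 2

Answer: 2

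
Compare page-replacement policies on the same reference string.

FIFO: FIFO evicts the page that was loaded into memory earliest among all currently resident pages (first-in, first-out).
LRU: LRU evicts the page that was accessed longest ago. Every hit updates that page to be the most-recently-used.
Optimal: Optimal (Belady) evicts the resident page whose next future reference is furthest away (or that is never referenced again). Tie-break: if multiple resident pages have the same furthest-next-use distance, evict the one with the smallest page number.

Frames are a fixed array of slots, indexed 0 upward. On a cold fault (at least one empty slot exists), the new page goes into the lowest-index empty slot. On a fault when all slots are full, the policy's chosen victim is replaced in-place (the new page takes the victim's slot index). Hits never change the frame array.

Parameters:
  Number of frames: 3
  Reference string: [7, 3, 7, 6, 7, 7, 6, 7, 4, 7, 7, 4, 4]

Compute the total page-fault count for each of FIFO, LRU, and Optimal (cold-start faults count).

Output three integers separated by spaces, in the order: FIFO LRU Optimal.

Answer: 5 4 4

Derivation:
--- FIFO ---
  step 0: ref 7 -> FAULT, frames=[7,-,-] (faults so far: 1)
  step 1: ref 3 -> FAULT, frames=[7,3,-] (faults so far: 2)
  step 2: ref 7 -> HIT, frames=[7,3,-] (faults so far: 2)
  step 3: ref 6 -> FAULT, frames=[7,3,6] (faults so far: 3)
  step 4: ref 7 -> HIT, frames=[7,3,6] (faults so far: 3)
  step 5: ref 7 -> HIT, frames=[7,3,6] (faults so far: 3)
  step 6: ref 6 -> HIT, frames=[7,3,6] (faults so far: 3)
  step 7: ref 7 -> HIT, frames=[7,3,6] (faults so far: 3)
  step 8: ref 4 -> FAULT, evict 7, frames=[4,3,6] (faults so far: 4)
  step 9: ref 7 -> FAULT, evict 3, frames=[4,7,6] (faults so far: 5)
  step 10: ref 7 -> HIT, frames=[4,7,6] (faults so far: 5)
  step 11: ref 4 -> HIT, frames=[4,7,6] (faults so far: 5)
  step 12: ref 4 -> HIT, frames=[4,7,6] (faults so far: 5)
  FIFO total faults: 5
--- LRU ---
  step 0: ref 7 -> FAULT, frames=[7,-,-] (faults so far: 1)
  step 1: ref 3 -> FAULT, frames=[7,3,-] (faults so far: 2)
  step 2: ref 7 -> HIT, frames=[7,3,-] (faults so far: 2)
  step 3: ref 6 -> FAULT, frames=[7,3,6] (faults so far: 3)
  step 4: ref 7 -> HIT, frames=[7,3,6] (faults so far: 3)
  step 5: ref 7 -> HIT, frames=[7,3,6] (faults so far: 3)
  step 6: ref 6 -> HIT, frames=[7,3,6] (faults so far: 3)
  step 7: ref 7 -> HIT, frames=[7,3,6] (faults so far: 3)
  step 8: ref 4 -> FAULT, evict 3, frames=[7,4,6] (faults so far: 4)
  step 9: ref 7 -> HIT, frames=[7,4,6] (faults so far: 4)
  step 10: ref 7 -> HIT, frames=[7,4,6] (faults so far: 4)
  step 11: ref 4 -> HIT, frames=[7,4,6] (faults so far: 4)
  step 12: ref 4 -> HIT, frames=[7,4,6] (faults so far: 4)
  LRU total faults: 4
--- Optimal ---
  step 0: ref 7 -> FAULT, frames=[7,-,-] (faults so far: 1)
  step 1: ref 3 -> FAULT, frames=[7,3,-] (faults so far: 2)
  step 2: ref 7 -> HIT, frames=[7,3,-] (faults so far: 2)
  step 3: ref 6 -> FAULT, frames=[7,3,6] (faults so far: 3)
  step 4: ref 7 -> HIT, frames=[7,3,6] (faults so far: 3)
  step 5: ref 7 -> HIT, frames=[7,3,6] (faults so far: 3)
  step 6: ref 6 -> HIT, frames=[7,3,6] (faults so far: 3)
  step 7: ref 7 -> HIT, frames=[7,3,6] (faults so far: 3)
  step 8: ref 4 -> FAULT, evict 3, frames=[7,4,6] (faults so far: 4)
  step 9: ref 7 -> HIT, frames=[7,4,6] (faults so far: 4)
  step 10: ref 7 -> HIT, frames=[7,4,6] (faults so far: 4)
  step 11: ref 4 -> HIT, frames=[7,4,6] (faults so far: 4)
  step 12: ref 4 -> HIT, frames=[7,4,6] (faults so far: 4)
  Optimal total faults: 4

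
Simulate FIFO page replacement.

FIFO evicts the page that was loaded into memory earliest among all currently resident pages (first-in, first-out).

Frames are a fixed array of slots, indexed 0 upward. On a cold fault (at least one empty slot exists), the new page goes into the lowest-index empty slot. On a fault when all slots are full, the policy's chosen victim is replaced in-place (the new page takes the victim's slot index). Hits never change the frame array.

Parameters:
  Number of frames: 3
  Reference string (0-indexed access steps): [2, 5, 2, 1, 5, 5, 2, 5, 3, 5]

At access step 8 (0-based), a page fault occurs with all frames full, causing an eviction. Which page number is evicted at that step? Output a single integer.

Step 0: ref 2 -> FAULT, frames=[2,-,-]
Step 1: ref 5 -> FAULT, frames=[2,5,-]
Step 2: ref 2 -> HIT, frames=[2,5,-]
Step 3: ref 1 -> FAULT, frames=[2,5,1]
Step 4: ref 5 -> HIT, frames=[2,5,1]
Step 5: ref 5 -> HIT, frames=[2,5,1]
Step 6: ref 2 -> HIT, frames=[2,5,1]
Step 7: ref 5 -> HIT, frames=[2,5,1]
Step 8: ref 3 -> FAULT, evict 2, frames=[3,5,1]
At step 8: evicted page 2

Answer: 2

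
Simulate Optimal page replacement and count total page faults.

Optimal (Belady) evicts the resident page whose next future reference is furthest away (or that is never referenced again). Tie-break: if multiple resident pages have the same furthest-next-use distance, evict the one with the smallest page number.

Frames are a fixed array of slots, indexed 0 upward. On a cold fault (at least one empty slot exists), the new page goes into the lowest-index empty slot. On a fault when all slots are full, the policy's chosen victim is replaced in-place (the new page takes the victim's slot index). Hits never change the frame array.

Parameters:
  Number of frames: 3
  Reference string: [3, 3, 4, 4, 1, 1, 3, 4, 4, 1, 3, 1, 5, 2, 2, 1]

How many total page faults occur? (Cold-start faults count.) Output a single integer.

Step 0: ref 3 → FAULT, frames=[3,-,-]
Step 1: ref 3 → HIT, frames=[3,-,-]
Step 2: ref 4 → FAULT, frames=[3,4,-]
Step 3: ref 4 → HIT, frames=[3,4,-]
Step 4: ref 1 → FAULT, frames=[3,4,1]
Step 5: ref 1 → HIT, frames=[3,4,1]
Step 6: ref 3 → HIT, frames=[3,4,1]
Step 7: ref 4 → HIT, frames=[3,4,1]
Step 8: ref 4 → HIT, frames=[3,4,1]
Step 9: ref 1 → HIT, frames=[3,4,1]
Step 10: ref 3 → HIT, frames=[3,4,1]
Step 11: ref 1 → HIT, frames=[3,4,1]
Step 12: ref 5 → FAULT (evict 3), frames=[5,4,1]
Step 13: ref 2 → FAULT (evict 4), frames=[5,2,1]
Step 14: ref 2 → HIT, frames=[5,2,1]
Step 15: ref 1 → HIT, frames=[5,2,1]
Total faults: 5

Answer: 5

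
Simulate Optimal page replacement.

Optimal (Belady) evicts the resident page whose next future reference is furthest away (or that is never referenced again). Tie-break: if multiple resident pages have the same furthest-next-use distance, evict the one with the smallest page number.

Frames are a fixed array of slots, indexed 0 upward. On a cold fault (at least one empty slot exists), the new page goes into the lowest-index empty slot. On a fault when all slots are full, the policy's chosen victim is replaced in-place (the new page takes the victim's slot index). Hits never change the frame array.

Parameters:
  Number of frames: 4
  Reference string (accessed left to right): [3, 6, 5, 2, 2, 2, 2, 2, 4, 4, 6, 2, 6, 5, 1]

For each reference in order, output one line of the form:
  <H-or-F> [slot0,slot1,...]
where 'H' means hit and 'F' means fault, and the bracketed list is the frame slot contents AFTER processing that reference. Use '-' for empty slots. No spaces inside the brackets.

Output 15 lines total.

F [3,-,-,-]
F [3,6,-,-]
F [3,6,5,-]
F [3,6,5,2]
H [3,6,5,2]
H [3,6,5,2]
H [3,6,5,2]
H [3,6,5,2]
F [4,6,5,2]
H [4,6,5,2]
H [4,6,5,2]
H [4,6,5,2]
H [4,6,5,2]
H [4,6,5,2]
F [4,6,5,1]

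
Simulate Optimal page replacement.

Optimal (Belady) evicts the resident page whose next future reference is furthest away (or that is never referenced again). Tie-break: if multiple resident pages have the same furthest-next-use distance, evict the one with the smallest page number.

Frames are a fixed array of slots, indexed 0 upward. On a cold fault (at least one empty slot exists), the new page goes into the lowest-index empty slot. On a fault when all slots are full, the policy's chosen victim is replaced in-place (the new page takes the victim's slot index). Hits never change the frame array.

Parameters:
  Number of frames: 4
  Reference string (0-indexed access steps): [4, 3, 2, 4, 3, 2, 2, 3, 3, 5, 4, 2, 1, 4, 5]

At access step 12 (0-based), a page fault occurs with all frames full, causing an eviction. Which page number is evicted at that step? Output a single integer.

Answer: 2

Derivation:
Step 0: ref 4 -> FAULT, frames=[4,-,-,-]
Step 1: ref 3 -> FAULT, frames=[4,3,-,-]
Step 2: ref 2 -> FAULT, frames=[4,3,2,-]
Step 3: ref 4 -> HIT, frames=[4,3,2,-]
Step 4: ref 3 -> HIT, frames=[4,3,2,-]
Step 5: ref 2 -> HIT, frames=[4,3,2,-]
Step 6: ref 2 -> HIT, frames=[4,3,2,-]
Step 7: ref 3 -> HIT, frames=[4,3,2,-]
Step 8: ref 3 -> HIT, frames=[4,3,2,-]
Step 9: ref 5 -> FAULT, frames=[4,3,2,5]
Step 10: ref 4 -> HIT, frames=[4,3,2,5]
Step 11: ref 2 -> HIT, frames=[4,3,2,5]
Step 12: ref 1 -> FAULT, evict 2, frames=[4,3,1,5]
At step 12: evicted page 2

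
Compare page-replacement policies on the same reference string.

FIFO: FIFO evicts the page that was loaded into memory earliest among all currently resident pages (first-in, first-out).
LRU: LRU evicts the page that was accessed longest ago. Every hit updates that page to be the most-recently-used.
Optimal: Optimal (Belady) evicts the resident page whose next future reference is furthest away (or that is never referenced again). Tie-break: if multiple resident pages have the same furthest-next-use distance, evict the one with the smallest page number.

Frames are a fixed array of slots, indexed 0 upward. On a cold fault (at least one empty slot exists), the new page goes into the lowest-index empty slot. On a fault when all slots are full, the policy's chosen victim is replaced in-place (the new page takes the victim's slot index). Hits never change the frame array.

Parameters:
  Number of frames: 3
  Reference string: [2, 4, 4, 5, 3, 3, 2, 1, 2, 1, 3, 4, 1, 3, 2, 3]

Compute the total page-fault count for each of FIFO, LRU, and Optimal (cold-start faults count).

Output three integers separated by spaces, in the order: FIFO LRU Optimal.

Answer: 9 8 7

Derivation:
--- FIFO ---
  step 0: ref 2 -> FAULT, frames=[2,-,-] (faults so far: 1)
  step 1: ref 4 -> FAULT, frames=[2,4,-] (faults so far: 2)
  step 2: ref 4 -> HIT, frames=[2,4,-] (faults so far: 2)
  step 3: ref 5 -> FAULT, frames=[2,4,5] (faults so far: 3)
  step 4: ref 3 -> FAULT, evict 2, frames=[3,4,5] (faults so far: 4)
  step 5: ref 3 -> HIT, frames=[3,4,5] (faults so far: 4)
  step 6: ref 2 -> FAULT, evict 4, frames=[3,2,5] (faults so far: 5)
  step 7: ref 1 -> FAULT, evict 5, frames=[3,2,1] (faults so far: 6)
  step 8: ref 2 -> HIT, frames=[3,2,1] (faults so far: 6)
  step 9: ref 1 -> HIT, frames=[3,2,1] (faults so far: 6)
  step 10: ref 3 -> HIT, frames=[3,2,1] (faults so far: 6)
  step 11: ref 4 -> FAULT, evict 3, frames=[4,2,1] (faults so far: 7)
  step 12: ref 1 -> HIT, frames=[4,2,1] (faults so far: 7)
  step 13: ref 3 -> FAULT, evict 2, frames=[4,3,1] (faults so far: 8)
  step 14: ref 2 -> FAULT, evict 1, frames=[4,3,2] (faults so far: 9)
  step 15: ref 3 -> HIT, frames=[4,3,2] (faults so far: 9)
  FIFO total faults: 9
--- LRU ---
  step 0: ref 2 -> FAULT, frames=[2,-,-] (faults so far: 1)
  step 1: ref 4 -> FAULT, frames=[2,4,-] (faults so far: 2)
  step 2: ref 4 -> HIT, frames=[2,4,-] (faults so far: 2)
  step 3: ref 5 -> FAULT, frames=[2,4,5] (faults so far: 3)
  step 4: ref 3 -> FAULT, evict 2, frames=[3,4,5] (faults so far: 4)
  step 5: ref 3 -> HIT, frames=[3,4,5] (faults so far: 4)
  step 6: ref 2 -> FAULT, evict 4, frames=[3,2,5] (faults so far: 5)
  step 7: ref 1 -> FAULT, evict 5, frames=[3,2,1] (faults so far: 6)
  step 8: ref 2 -> HIT, frames=[3,2,1] (faults so far: 6)
  step 9: ref 1 -> HIT, frames=[3,2,1] (faults so far: 6)
  step 10: ref 3 -> HIT, frames=[3,2,1] (faults so far: 6)
  step 11: ref 4 -> FAULT, evict 2, frames=[3,4,1] (faults so far: 7)
  step 12: ref 1 -> HIT, frames=[3,4,1] (faults so far: 7)
  step 13: ref 3 -> HIT, frames=[3,4,1] (faults so far: 7)
  step 14: ref 2 -> FAULT, evict 4, frames=[3,2,1] (faults so far: 8)
  step 15: ref 3 -> HIT, frames=[3,2,1] (faults so far: 8)
  LRU total faults: 8
--- Optimal ---
  step 0: ref 2 -> FAULT, frames=[2,-,-] (faults so far: 1)
  step 1: ref 4 -> FAULT, frames=[2,4,-] (faults so far: 2)
  step 2: ref 4 -> HIT, frames=[2,4,-] (faults so far: 2)
  step 3: ref 5 -> FAULT, frames=[2,4,5] (faults so far: 3)
  step 4: ref 3 -> FAULT, evict 5, frames=[2,4,3] (faults so far: 4)
  step 5: ref 3 -> HIT, frames=[2,4,3] (faults so far: 4)
  step 6: ref 2 -> HIT, frames=[2,4,3] (faults so far: 4)
  step 7: ref 1 -> FAULT, evict 4, frames=[2,1,3] (faults so far: 5)
  step 8: ref 2 -> HIT, frames=[2,1,3] (faults so far: 5)
  step 9: ref 1 -> HIT, frames=[2,1,3] (faults so far: 5)
  step 10: ref 3 -> HIT, frames=[2,1,3] (faults so far: 5)
  step 11: ref 4 -> FAULT, evict 2, frames=[4,1,3] (faults so far: 6)
  step 12: ref 1 -> HIT, frames=[4,1,3] (faults so far: 6)
  step 13: ref 3 -> HIT, frames=[4,1,3] (faults so far: 6)
  step 14: ref 2 -> FAULT, evict 1, frames=[4,2,3] (faults so far: 7)
  step 15: ref 3 -> HIT, frames=[4,2,3] (faults so far: 7)
  Optimal total faults: 7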